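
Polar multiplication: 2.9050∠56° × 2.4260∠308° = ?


r = 2.9050 * 2.4260 = 7.0475
theta = 56° + 308° = 364° = 4° (mod 360)

7.0475 cis(4°)


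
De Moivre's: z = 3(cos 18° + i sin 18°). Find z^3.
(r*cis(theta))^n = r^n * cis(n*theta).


r^3 = 3^3 = 27
n*theta = 3*18° = 54° = 54° (mod 360)
a = 27*cos(54°) = 15.8702
b = 27*sin(54°) = 21.8435

27 cis(54°) = 15.8702 + 21.8435i


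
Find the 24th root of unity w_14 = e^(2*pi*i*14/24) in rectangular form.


Angle = 360*14/24 = 210°
a = cos(210°) = -0.8660
b = sin(210°) = -0.5000

-0.8660 - 0.5000i


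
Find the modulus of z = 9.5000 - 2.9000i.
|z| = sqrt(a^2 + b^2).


|z| = sqrt(9.5^2 + (-2.9)^2) = sqrt(90.25 + 8.41) = sqrt(98.66) = 9.9328

|z| = 9.9328


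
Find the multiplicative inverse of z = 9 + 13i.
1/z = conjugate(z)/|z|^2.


|z|^2 = 81+169 = 250
1/z = (9 - 13i)/250

1/z = 0.0360 - 0.0520i


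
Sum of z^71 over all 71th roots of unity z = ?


The roots are w_k = w^k with w = e^(2*pi*i/71), and (w^k)^71 = (w^71)^k.
So S = 1 + u + u^2 + ... + u^(70) with u = w^71.
71 = 1*71 + 0, so 71 is a multiple of 71 and u = (w^71)^1 = 1.
Every one of the 71 terms equals 1: S = 71

S = 71


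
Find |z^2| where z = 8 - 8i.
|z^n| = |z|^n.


|z| = sqrt(64+64) = sqrt(128) = 11.3137
|z^2| = |z|^2 = (sqrt(128))^2 = 128

|z^2| = 128


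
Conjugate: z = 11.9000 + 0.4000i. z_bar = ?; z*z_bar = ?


z_bar = 11.9000 - 0.4000i
z*z_bar = 11.9^2 + 0.4^2 = 141.61 + 0.16 = 141.77

z_bar = 11.9000 - 0.4000i, z*z_bar = 141.77


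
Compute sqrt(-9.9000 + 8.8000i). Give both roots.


|z| = sqrt(98.01+77.44) = 13.2458
sqrt((|z|+a)/2) = sqrt((13.2458+(-9.9))/2) = sqrt(1.6729) = 1.2934
sqrt((|z|-a)/2) = sqrt((13.2458-(-9.9))/2) = sqrt(11.5729) = 3.4019

±(1.2934 + 3.4019i) i.e. 1.2934 + 3.4019i and -1.2934 - 3.4019i


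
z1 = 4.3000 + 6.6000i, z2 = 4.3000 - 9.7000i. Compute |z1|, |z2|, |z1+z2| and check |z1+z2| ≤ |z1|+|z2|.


|z1| = sqrt(4.3^2 + 6.6^2) = sqrt(62.05) = 7.8772
|z2| = sqrt(4.3^2 + (-9.7)^2) = sqrt(112.58) = 10.6104
z1+z2 = 8.6000 - 3.1000i
|z1+z2| = sqrt(83.57) = 9.1417
|z1|+|z2| = 7.8772 + 10.6104 = 18.4876

|z1+z2| = 9.1417 ≤ |z1|+|z2| = 18.4876 (verified)


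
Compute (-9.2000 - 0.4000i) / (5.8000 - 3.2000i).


Conjugate of z2 = 5.8000 + 3.2000i
Numerator: (-9.2000 - 0.4000i)(5.8000 + 3.2000i) = -52.0800 - 31.7600i
Denominator: 5.8^2 + (-3.2)^2 = 43.88
Result = (-52.0800 - 31.7600i)/43.88

-1.1869 - 0.7238i


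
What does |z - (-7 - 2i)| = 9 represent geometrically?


|z - z0| = r is a circle with center z0 and radius r.
Center = (-7, -2), radius = 9

Circle with center (-7, -2) and radius 9


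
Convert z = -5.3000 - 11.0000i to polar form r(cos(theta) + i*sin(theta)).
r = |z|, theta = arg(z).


r = sqrt(28.09+121) = sqrt(149.09) = 12.2102
theta = atan2(-11, -5.3) = -115.7256 degrees

r = 12.2102, theta = -115.7256 degrees


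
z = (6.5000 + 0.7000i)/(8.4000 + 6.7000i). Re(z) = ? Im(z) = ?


Multiply by conjugate: (6.5000 + 0.7000i)(8.4000 - 6.7000i) / (8.4^2 + 6.7^2)
Numerator real = 6.5*8.4 + 0.7*6.7 = 59.29
Numerator imag = 0.7*8.4 - 6.5*6.7 = -37.67
Denominator = 115.45
Re(z) = 59.29/115.45 = 0.5136
Im(z) = -37.67/115.45 = -0.3263

Re(z) = 0.5136, Im(z) = -0.3263


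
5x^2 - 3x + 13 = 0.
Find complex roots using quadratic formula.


disc = (-3)^2 - 4*5*13 = 9 - 260 = -251
sqrt(|disc|) = sqrt(251) = 15.8430
Real part = 3/(2*5) = 0.3000
Imag part = 15.8430/(2*5) = 1.5843

0.3000 ± 1.5843i


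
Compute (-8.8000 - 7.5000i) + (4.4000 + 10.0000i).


Real: -8.8 + 4.4 = -4.4
Imag: -7.5 + 10 = 2.5

-4.4000 + 2.5000i


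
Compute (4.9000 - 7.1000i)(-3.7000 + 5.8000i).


Real = 4.9*(-3.7) - (-7.1)*5.8 = -18.13 - (-41.18) = 23.05
Imag = 4.9*5.8 - (3.7)*(-7.1) = 28.42 + 26.27 = 54.69

23.0500 + 54.6900i


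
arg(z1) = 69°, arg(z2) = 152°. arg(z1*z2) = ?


arg(z1*z2) = 69° + 152° = 221°
Normalized to (-180°, 180°]: -139°

-139°


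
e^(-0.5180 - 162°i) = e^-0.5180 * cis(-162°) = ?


e^-0.5180 = 0.5957
cos(-162°) = -0.9511
sin(-162°) = -0.309
Real = 0.5957*(-0.9511) = -0.5666
Imag = 0.5957*(-0.309) = -0.1841

-0.5666 - 0.1841i


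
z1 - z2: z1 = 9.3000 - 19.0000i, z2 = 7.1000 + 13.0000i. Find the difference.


Real: 9.3 - 7.1 = 2.2
Imag: -19 - 13 = -32

2.2000 - 32.0000i


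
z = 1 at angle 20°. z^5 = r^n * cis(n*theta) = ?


r^5 = 1^5 = 1
n*theta = 5*20° = 100° = 100° (mod 360)
a = 1*cos(100°) = -0.1736
b = 1*sin(100°) = 0.9848

1 cis(100°) = -0.1736 + 0.9848i


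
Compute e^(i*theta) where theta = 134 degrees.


cos(134°) = -0.6947
sin(134°) = 0.7193

e^(i*134°) = -0.6947 + 0.7193i


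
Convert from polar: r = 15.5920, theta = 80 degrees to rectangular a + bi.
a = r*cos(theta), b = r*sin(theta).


a = 15.5920*cos(80°) = 15.5920*0.173648 = 2.7075
b = 15.5920*sin(80°) = 15.5920*0.984808 = 15.3551

2.7075 + 15.3551i


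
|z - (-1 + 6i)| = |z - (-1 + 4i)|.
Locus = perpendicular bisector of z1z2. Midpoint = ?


Equal distances means the locus is the perpendicular bisector of z1 and z2.
Midpoint = ((-1+(-1))/2, (6+4)/2) = (-1.0000, 5.0000)

Perpendicular bisector through (-1.0000, 5.0000)


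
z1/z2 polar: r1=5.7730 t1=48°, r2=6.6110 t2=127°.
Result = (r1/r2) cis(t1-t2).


r = 5.7730 / 6.6110 = 0.8732
theta = 48° - 127° = -79° = 281° (mod 360)

0.8732 cis(281°)


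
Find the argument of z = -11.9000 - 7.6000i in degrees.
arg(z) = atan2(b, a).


Re = -11.9, Im = -7.6
arg = atan2(-7.6, -11.9) = -147.4354 degrees

arg(z) = -147.4354 degrees


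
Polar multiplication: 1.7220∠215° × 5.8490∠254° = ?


r = 1.7220 * 5.8490 = 10.0720
theta = 215° + 254° = 469° = 109° (mod 360)

10.0720 cis(109°)


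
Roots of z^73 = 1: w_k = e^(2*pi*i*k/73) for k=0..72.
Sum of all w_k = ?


The sum of all 73th roots of unity is 0.
Geometric series: (1 - w^73)/(1 - w) = (1-1)/(1-w) = 0 since w^73 = 1, w ≠ 1.
Alternatively: coefficient of z^72 in z^73 - 1 is 0.

0


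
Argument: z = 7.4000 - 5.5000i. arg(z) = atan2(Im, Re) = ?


Re = 7.4, Im = -5.5
arg = atan2(-5.5, 7.4) = -36.6213 degrees

arg(z) = -36.6213 degrees


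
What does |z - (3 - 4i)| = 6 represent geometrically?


|z - z0| = r is a circle with center z0 and radius r.
Center = (3, -4), radius = 6

Circle with center (3, -4) and radius 6


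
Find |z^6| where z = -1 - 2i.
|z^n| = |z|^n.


|z| = sqrt(1+4) = sqrt(5) = 2.2361
|z^6| = |z|^6 = (sqrt(5))^6 = 5^3 = 125

|z^6| = 125


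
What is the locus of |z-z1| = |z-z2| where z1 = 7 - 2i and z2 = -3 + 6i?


Equal distances means the locus is the perpendicular bisector of z1 and z2.
Midpoint = ((7+(-3))/2, (-2+6)/2) = (2.0000, 2.0000)

Perpendicular bisector through (2.0000, 2.0000)


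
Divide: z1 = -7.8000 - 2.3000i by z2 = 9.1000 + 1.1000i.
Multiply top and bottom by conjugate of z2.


Conjugate of z2 = 9.1000 - 1.1000i
Numerator: (-7.8000 - 2.3000i)(9.1000 - 1.1000i) = -73.5100 - 12.3500i
Denominator: 9.1^2 + 1.1^2 = 84.02
Result = (-73.5100 - 12.3500i)/84.02

-0.8749 - 0.1470i


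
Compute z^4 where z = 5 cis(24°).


r^4 = 5^4 = 625
n*theta = 4*24° = 96° = 96° (mod 360)
a = 625*cos(96°) = -65.3303
b = 625*sin(96°) = 621.5762

625 cis(96°) = -65.3303 + 621.5762i


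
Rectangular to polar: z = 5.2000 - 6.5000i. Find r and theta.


r = sqrt(27.04+42.25) = sqrt(69.29) = 8.3241
theta = atan2(-6.5, 5.2) = -51.3402 degrees

r = 8.3241, theta = -51.3402 degrees


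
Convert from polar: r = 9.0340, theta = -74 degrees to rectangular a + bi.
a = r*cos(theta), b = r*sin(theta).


a = 9.0340*cos(-74°) = 9.0340*0.27564 = 2.4901
b = 9.0340*sin(-74°) = 9.0340*(-0.96126) = -8.6840

2.4901 - 8.6840i


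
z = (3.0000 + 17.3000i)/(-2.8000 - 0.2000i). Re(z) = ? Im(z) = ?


Multiply by conjugate: (3.0000 + 17.3000i)(-2.8000 + 0.2000i) / ((-2.8)^2 + (-0.2)^2)
Numerator real = 3*(-2.8) + 17.3*(-0.2) = -11.86
Numerator imag = 17.3*(-2.8) - 3*(-0.2) = -47.84
Denominator = 7.88
Re(z) = -11.86/7.88 = -1.5051
Im(z) = -47.84/7.88 = -6.0711

Re(z) = -1.5051, Im(z) = -6.0711


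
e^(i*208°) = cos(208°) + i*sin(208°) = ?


cos(208°) = -0.8829
sin(208°) = -0.4695

e^(i*208°) = -0.8829 - 0.4695i


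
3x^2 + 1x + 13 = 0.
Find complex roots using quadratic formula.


disc = 1^2 - 4*3*13 = 1 - 156 = -155
sqrt(|disc|) = sqrt(155) = 12.4499
Real part = -1/(2*3) = -0.1667
Imag part = 12.4499/(2*3) = 2.0750

-0.1667 ± 2.0750i


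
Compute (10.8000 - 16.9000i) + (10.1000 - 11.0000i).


Real: 10.8 + 10.1 = 20.9
Imag: -16.9 - 11 = -27.9

20.9000 - 27.9000i


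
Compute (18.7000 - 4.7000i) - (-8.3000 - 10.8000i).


Real: 18.7 + 8.3 = 27
Imag: -4.7 + 10.8 = 6.1

27.0000 + 6.1000i


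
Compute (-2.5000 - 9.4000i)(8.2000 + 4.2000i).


Real = -2.5*8.2 - (-9.4)*4.2 = -20.5 - (-39.48) = 18.98
Imag = -2.5*4.2 + 8.2*(-9.4) = -10.5 - (77.08) = -87.58

18.9800 - 87.5800i


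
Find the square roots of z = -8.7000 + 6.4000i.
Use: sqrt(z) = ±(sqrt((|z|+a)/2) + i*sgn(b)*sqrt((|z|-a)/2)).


|z| = sqrt(75.69+40.96) = 10.8005
sqrt((|z|+a)/2) = sqrt((10.8005+(-8.7))/2) = sqrt(1.0502) = 1.0248
sqrt((|z|-a)/2) = sqrt((10.8005-(-8.7))/2) = sqrt(9.7502) = 3.1225

±(1.0248 + 3.1225i) i.e. 1.0248 + 3.1225i and -1.0248 - 3.1225i


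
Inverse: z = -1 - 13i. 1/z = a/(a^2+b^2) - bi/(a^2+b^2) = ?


|z|^2 = 1+169 = 170
1/z = (-1 + 13i)/170

1/z = -0.0059 + 0.0765i


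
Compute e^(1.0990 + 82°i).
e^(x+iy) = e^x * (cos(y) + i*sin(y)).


e^1.0990 = 3.0012
cos(82°) = 0.13917
sin(82°) = 0.99027
Real = 3.0012*0.13917 = 0.4177
Imag = 3.0012*0.99027 = 2.9720

0.4177 + 2.9720i


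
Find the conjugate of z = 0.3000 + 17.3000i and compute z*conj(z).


z_bar = 0.3000 - 17.3000i
z*z_bar = 0.3^2 + 17.3^2 = 0.09 + 299.29 = 299.38

z_bar = 0.3000 - 17.3000i, z*z_bar = 299.38


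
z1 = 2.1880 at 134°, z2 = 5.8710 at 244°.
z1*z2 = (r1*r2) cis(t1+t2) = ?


r = 2.1880 * 5.8710 = 12.8457
theta = 134° + 244° = 378° = 18° (mod 360)

12.8457 cis(18°)


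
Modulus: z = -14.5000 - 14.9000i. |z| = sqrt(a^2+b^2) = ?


|z| = sqrt((-14.5)^2 + (-14.9)^2) = sqrt(210.25 + 222.01) = sqrt(432.26) = 20.7909

|z| = 20.7909


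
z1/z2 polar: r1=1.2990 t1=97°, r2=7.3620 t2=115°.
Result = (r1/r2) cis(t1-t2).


r = 1.2990 / 7.3620 = 0.1764
theta = 97° - 115° = -18° = 342° (mod 360)

0.1764 cis(342°)


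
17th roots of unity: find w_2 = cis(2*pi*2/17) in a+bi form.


Angle = 360*2/17 = 42.3529°
a = cos(42.3529°) = 0.7390
b = sin(42.3529°) = 0.6737

0.7390 + 0.6737i


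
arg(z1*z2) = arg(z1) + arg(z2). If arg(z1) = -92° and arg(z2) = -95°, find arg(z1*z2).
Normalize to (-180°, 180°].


arg(z1*z2) = -92° - 95° = -187°
Normalized to (-180°, 180°]: 173°

173°


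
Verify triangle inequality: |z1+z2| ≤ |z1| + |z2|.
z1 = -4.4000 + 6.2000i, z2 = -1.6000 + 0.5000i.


|z1| = sqrt((-4.4)^2 + 6.2^2) = sqrt(57.8) = 7.6026
|z2| = sqrt((-1.6)^2 + 0.5^2) = sqrt(2.81) = 1.6763
z1+z2 = -6.0000 + 6.7000i
|z1+z2| = sqrt(80.89) = 8.9939
|z1|+|z2| = 7.6026 + 1.6763 = 9.2789

|z1+z2| = 8.9939 ≤ |z1|+|z2| = 9.2789 (verified)


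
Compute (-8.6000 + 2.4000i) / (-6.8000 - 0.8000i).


Conjugate of z2 = -6.8000 + 0.8000i
Numerator: (-8.6000 + 2.4000i)(-6.8000 + 0.8000i) = 56.5600 - 23.2000i
Denominator: (-6.8)^2 + (-0.8)^2 = 46.88
Result = (56.5600 - 23.2000i)/46.88

1.2065 - 0.4949i


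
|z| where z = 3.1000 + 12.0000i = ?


|z| = sqrt(3.1^2 + 12^2) = sqrt(9.61 + 144) = sqrt(153.61) = 12.3940

|z| = 12.3940


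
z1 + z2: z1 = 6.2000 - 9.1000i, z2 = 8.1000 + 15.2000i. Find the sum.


Real: 6.2 + 8.1 = 14.3
Imag: -9.1 + 15.2 = 6.1

14.3000 + 6.1000i


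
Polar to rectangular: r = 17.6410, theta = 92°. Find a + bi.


a = 17.6410*cos(92°) = 17.6410*(-0.0349) = -0.6157
b = 17.6410*sin(92°) = 17.6410*0.999391 = 17.6303

-0.6157 + 17.6303i


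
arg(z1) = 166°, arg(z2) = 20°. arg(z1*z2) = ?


arg(z1*z2) = 166° + 20° = 186°
Normalized to (-180°, 180°]: -174°

-174°


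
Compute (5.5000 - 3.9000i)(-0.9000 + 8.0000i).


Real = 5.5*(-0.9) - (-3.9)*8 = -4.95 - (-31.2) = 26.25
Imag = 5.5*8 - (0.9)*(-3.9) = 44 + 3.51 = 47.51

26.2500 + 47.5100i


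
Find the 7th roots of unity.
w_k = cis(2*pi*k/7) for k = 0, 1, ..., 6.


The 7th roots of unity are cis(360k/7°) for k=0..6
Angle step = 360/7 = 51.4286°
Primitive root: cis(51.4286°)
Primitive root = 0.6235 + 0.7818i

7 roots at angles: 0°, 51.4286°, 102.8571°, 154.2857°, 205.7143°, 257.1429°, 308.5714°


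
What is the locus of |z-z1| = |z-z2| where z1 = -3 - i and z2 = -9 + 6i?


Equal distances means the locus is the perpendicular bisector of z1 and z2.
Midpoint = ((-3+(-9))/2, (-1+6)/2) = (-6.0000, 2.5000)

Perpendicular bisector through (-6.0000, 2.5000)


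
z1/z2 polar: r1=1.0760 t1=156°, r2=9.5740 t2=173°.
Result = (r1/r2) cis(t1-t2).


r = 1.0760 / 9.5740 = 0.1124
theta = 156° - 173° = -17° = 343° (mod 360)

0.1124 cis(343°)


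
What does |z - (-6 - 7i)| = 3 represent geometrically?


|z - z0| = r is a circle with center z0 and radius r.
Center = (-6, -7), radius = 3

Circle with center (-6, -7) and radius 3


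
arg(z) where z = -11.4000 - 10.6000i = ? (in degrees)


Re = -11.4, Im = -10.6
arg = atan2(-10.6, -11.4) = -137.0826 degrees

arg(z) = -137.0826 degrees


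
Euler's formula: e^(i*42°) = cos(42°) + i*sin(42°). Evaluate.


cos(42°) = 0.7431
sin(42°) = 0.6691

e^(i*42°) = 0.7431 + 0.6691i


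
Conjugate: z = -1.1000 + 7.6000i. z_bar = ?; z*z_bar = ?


z_bar = -1.1000 - 7.6000i
z*z_bar = (-1.1)^2 + 7.6^2 = 1.21 + 57.76 = 58.97

z_bar = -1.1000 - 7.6000i, z*z_bar = 58.97


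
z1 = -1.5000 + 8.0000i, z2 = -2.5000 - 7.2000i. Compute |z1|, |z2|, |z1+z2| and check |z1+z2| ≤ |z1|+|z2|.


|z1| = sqrt((-1.5)^2 + 8^2) = sqrt(66.25) = 8.1394
|z2| = sqrt((-2.5)^2 + (-7.2)^2) = sqrt(58.09) = 7.6217
z1+z2 = -4.0000 + 0.8000i
|z1+z2| = sqrt(16.64) = 4.0792
|z1|+|z2| = 8.1394 + 7.6217 = 15.7611

|z1+z2| = 4.0792 ≤ |z1|+|z2| = 15.7611 (verified)


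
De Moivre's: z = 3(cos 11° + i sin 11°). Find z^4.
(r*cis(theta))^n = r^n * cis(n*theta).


r^4 = 3^4 = 81
n*theta = 4*11° = 44° = 44° (mod 360)
a = 81*cos(44°) = 58.2665
b = 81*sin(44°) = 56.2673

81 cis(44°) = 58.2665 + 56.2673i


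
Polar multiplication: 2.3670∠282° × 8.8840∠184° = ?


r = 2.3670 * 8.8840 = 21.0284
theta = 282° + 184° = 466° = 106° (mod 360)

21.0284 cis(106°)


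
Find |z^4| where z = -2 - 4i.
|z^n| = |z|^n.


|z| = sqrt(4+16) = sqrt(20) = 4.4721
|z^4| = |z|^4 = (sqrt(20))^4 = 20^2 = 400

|z^4| = 400


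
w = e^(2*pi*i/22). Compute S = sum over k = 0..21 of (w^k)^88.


The roots are w_k = w^k with w = e^(2*pi*i/22), and (w^k)^88 = (w^88)^k.
So S = 1 + u + u^2 + ... + u^(21) with u = w^88.
88 = 4*22 + 0, so 88 is a multiple of 22 and u = (w^22)^4 = 1.
Every one of the 22 terms equals 1: S = 22

S = 22


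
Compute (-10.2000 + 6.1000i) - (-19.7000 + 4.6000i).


Real: -10.2 + 19.7 = 9.5
Imag: 6.1 - 4.6 = 1.5

9.5000 + 1.5000i


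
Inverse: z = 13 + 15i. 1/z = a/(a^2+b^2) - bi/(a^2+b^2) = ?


|z|^2 = 169+225 = 394
1/z = (13 - 15i)/394

1/z = 0.0330 - 0.0381i


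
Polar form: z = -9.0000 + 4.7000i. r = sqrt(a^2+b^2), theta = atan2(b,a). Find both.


r = sqrt(81+22.09) = sqrt(103.09) = 10.1533
theta = atan2(4.7, -9) = 152.4254 degrees

r = 10.1533, theta = 152.4254 degrees


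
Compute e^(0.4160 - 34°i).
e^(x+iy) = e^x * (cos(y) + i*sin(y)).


e^0.4160 = 1.5159
cos(-34°) = 0.829
sin(-34°) = -0.5592
Real = 1.5159*0.829 = 1.2567
Imag = 1.5159*(-0.5592) = -0.8477

1.2567 - 0.8477i


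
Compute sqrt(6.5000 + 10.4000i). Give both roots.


|z| = sqrt(42.25+108.16) = 12.2642
sqrt((|z|+a)/2) = sqrt((12.2642+6.5)/2) = sqrt(9.3821) = 3.0630
sqrt((|z|-a)/2) = sqrt((12.2642-6.5)/2) = sqrt(2.8821) = 1.6977

±(3.0630 + 1.6977i) i.e. 3.0630 + 1.6977i and -3.0630 - 1.6977i


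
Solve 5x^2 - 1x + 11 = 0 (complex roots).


disc = (-1)^2 - 4*5*11 = 1 - 220 = -219
sqrt(|disc|) = sqrt(219) = 14.7986
Real part = 1/(2*5) = 0.1000
Imag part = 14.7986/(2*5) = 1.4799

0.1000 ± 1.4799i


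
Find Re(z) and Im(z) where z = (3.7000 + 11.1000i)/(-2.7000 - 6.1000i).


Multiply by conjugate: (3.7000 + 11.1000i)(-2.7000 + 6.1000i) / ((-2.7)^2 + (-6.1)^2)
Numerator real = 3.7*(-2.7) + 11.1*(-6.1) = -77.7
Numerator imag = 11.1*(-2.7) - 3.7*(-6.1) = -7.4
Denominator = 44.5
Re(z) = -77.7/44.5 = -1.7461
Im(z) = -7.4/44.5 = -0.1663

Re(z) = -1.7461, Im(z) = -0.1663


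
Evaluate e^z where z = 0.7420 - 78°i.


e^0.7420 = 2.1001
cos(-78°) = 0.2079
sin(-78°) = -0.97815
Real = 2.1001*0.2079 = 0.4366
Imag = 2.1001*(-0.97815) = -2.0542

0.4366 - 2.0542i


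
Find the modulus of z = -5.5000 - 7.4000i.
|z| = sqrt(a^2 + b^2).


|z| = sqrt((-5.5)^2 + (-7.4)^2) = sqrt(30.25 + 54.76) = sqrt(85.01) = 9.2201

|z| = 9.2201


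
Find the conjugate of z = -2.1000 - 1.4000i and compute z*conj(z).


z_bar = -2.1000 + 1.4000i
z*z_bar = (-2.1)^2 + (-1.4)^2 = 4.41 + 1.96 = 6.37

z_bar = -2.1000 + 1.4000i, z*z_bar = 6.37


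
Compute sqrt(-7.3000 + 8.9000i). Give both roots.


|z| = sqrt(53.29+79.21) = 11.5109
sqrt((|z|+a)/2) = sqrt((11.5109+(-7.3))/2) = sqrt(2.1054) = 1.4510
sqrt((|z|-a)/2) = sqrt((11.5109-(-7.3))/2) = sqrt(9.4054) = 3.0668

±(1.4510 + 3.0668i) i.e. 1.4510 + 3.0668i and -1.4510 - 3.0668i


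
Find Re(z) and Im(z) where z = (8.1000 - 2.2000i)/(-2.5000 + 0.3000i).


Multiply by conjugate: (8.1000 - 2.2000i)(-2.5000 - 0.3000i) / ((-2.5)^2 + 0.3^2)
Numerator real = 8.1*(-2.5) - (2.2)*0.3 = -20.91
Numerator imag = -2.2*(-2.5) - 8.1*0.3 = 3.07
Denominator = 6.34
Re(z) = -20.91/6.34 = -3.2981
Im(z) = 3.07/6.34 = 0.4842

Re(z) = -3.2981, Im(z) = 0.4842


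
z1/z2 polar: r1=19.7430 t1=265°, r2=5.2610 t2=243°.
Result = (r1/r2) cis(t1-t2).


r = 19.7430 / 5.2610 = 3.7527
theta = 265° - 243° = 22° = 22° (mod 360)

3.7527 cis(22°)


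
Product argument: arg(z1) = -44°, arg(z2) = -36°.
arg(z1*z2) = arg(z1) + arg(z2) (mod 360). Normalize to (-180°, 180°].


arg(z1*z2) = -44° - 36° = -80°
Normalized to (-180°, 180°]: -80°

-80°


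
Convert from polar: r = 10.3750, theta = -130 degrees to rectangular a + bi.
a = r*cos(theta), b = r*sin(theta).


a = 10.3750*cos(-130°) = 10.3750*(-0.64279) = -6.6689
b = 10.3750*sin(-130°) = 10.3750*(-0.76604) = -7.9477

-6.6689 - 7.9477i


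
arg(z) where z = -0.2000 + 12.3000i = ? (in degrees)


Re = -0.2, Im = 12.3
arg = atan2(12.3, -0.2) = 90.9316 degrees

arg(z) = 90.9316 degrees


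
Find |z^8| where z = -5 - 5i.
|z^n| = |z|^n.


|z| = sqrt(25+25) = sqrt(50) = 7.0711
|z^8| = |z|^8 = (sqrt(50))^8 = 50^4 = 6250000

|z^8| = 6250000


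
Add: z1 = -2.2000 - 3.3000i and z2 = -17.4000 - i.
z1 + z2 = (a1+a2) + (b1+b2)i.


Real: -2.2 - 17.4 = -19.6
Imag: -3.3 - 1 = -4.3

-19.6000 - 4.3000i


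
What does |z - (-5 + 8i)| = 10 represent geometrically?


|z - z0| = r is a circle with center z0 and radius r.
Center = (-5, 8), radius = 10

Circle with center (-5, 8) and radius 10


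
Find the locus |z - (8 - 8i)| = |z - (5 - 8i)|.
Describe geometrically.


Equal distances means the locus is the perpendicular bisector of z1 and z2.
Midpoint = ((8+5)/2, (-8+(-8))/2) = (6.5000, -8.0000)

Perpendicular bisector through (6.5000, -8.0000)


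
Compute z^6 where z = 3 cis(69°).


r^6 = 3^6 = 729
n*theta = 6*69° = 414° = 54° (mod 360)
a = 729*cos(54°) = 428.4954
b = 729*sin(54°) = 589.7734

729 cis(54°) = 428.4954 + 589.7734i


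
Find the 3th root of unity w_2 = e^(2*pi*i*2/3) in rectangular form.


Angle = 360*2/3 = 240°
a = cos(240°) = -0.5000
b = sin(240°) = -0.8660

-0.5000 - 0.8660i


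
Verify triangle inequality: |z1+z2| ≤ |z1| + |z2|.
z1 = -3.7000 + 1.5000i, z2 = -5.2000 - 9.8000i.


|z1| = sqrt((-3.7)^2 + 1.5^2) = sqrt(15.94) = 3.9925
|z2| = sqrt((-5.2)^2 + (-9.8)^2) = sqrt(123.08) = 11.0941
z1+z2 = -8.9000 - 8.3000i
|z1+z2| = sqrt(148.1) = 12.1696
|z1|+|z2| = 3.9925 + 11.0941 = 15.0866

|z1+z2| = 12.1696 ≤ |z1|+|z2| = 15.0866 (verified)


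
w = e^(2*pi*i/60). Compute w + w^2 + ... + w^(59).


With w = e^(2*pi*i/60), all 60 of the 60th roots of unity w^0 = 1, w, ..., w^(59) sum to 0: 1 + w + ... + w^(59) = (1 - w^60)/(1 - w) = 0 since w^60 = 1, w ≠ 1.
Removing the root 1: w + w^2 + ... + w^(59) = 0 - 1 = -1

Sum = -1


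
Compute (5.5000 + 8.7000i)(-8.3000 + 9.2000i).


Real = 5.5*(-8.3) - 8.7*9.2 = -45.65 - 80.04 = -125.69
Imag = 5.5*9.2 - (8.3)*8.7 = 50.6 - (72.21) = -21.61

-125.6900 - 21.6100i


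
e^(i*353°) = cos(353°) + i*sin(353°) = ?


cos(353°) = 0.9925
sin(353°) = -0.1219

e^(i*353°) = 0.9925 - 0.1219i


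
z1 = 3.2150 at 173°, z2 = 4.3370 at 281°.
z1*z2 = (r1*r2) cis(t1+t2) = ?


r = 3.2150 * 4.3370 = 13.9435
theta = 173° + 281° = 454° = 94° (mod 360)

13.9435 cis(94°)


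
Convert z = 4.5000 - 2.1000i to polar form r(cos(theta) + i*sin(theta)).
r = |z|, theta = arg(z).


r = sqrt(20.25+4.41) = sqrt(24.66) = 4.9659
theta = atan2(-2.1, 4.5) = -25.0169 degrees

r = 4.9659, theta = -25.0169 degrees


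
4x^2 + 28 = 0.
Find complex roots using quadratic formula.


disc = 0^2 - 4*4*28 = 0 - 448 = -448
sqrt(|disc|) = sqrt(448) = 21.1660
Real part = 0/(2*4) = 0
Imag part = 21.1660/(2*4) = 2.6458

0 ± 2.6458i


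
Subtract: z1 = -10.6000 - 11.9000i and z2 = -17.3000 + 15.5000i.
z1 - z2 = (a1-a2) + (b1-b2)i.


Real: -10.6 + 17.3 = 6.7
Imag: -11.9 - 15.5 = -27.4

6.7000 - 27.4000i


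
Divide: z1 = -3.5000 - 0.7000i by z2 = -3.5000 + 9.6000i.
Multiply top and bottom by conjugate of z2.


Conjugate of z2 = -3.5000 - 9.6000i
Numerator: (-3.5000 - 0.7000i)(-3.5000 - 9.6000i) = 5.5300 + 36.0500i
Denominator: (-3.5)^2 + 9.6^2 = 104.41
Result = (5.5300 + 36.0500i)/104.41

0.0530 + 0.3453i


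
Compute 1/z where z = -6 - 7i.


|z|^2 = 36+49 = 85
1/z = (-6 + 7i)/85

1/z = -0.0706 + 0.0824i


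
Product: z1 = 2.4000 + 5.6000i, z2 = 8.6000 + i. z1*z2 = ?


Real = 2.4*8.6 - 5.6*1 = 20.64 - 5.6 = 15.04
Imag = 2.4*1 + 8.6*5.6 = 2.4 + 48.16 = 50.56

15.0400 + 50.5600i


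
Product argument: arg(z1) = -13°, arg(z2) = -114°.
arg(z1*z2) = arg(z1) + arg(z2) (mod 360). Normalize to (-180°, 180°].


arg(z1*z2) = -13° - 114° = -127°
Normalized to (-180°, 180°]: -127°

-127°


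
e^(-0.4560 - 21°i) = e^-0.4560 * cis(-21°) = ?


e^-0.4560 = 0.6338
cos(-21°) = 0.9336
sin(-21°) = -0.35837
Real = 0.6338*0.9336 = 0.5917
Imag = 0.6338*(-0.35837) = -0.2271

0.5917 - 0.2271i


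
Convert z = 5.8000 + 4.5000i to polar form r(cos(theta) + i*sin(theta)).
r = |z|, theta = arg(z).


r = sqrt(33.64+20.25) = sqrt(53.89) = 7.3410
theta = atan2(4.5, 5.8) = 37.8065 degrees

r = 7.3410, theta = 37.8065 degrees


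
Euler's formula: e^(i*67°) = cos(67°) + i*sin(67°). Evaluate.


cos(67°) = 0.3907
sin(67°) = 0.9205

e^(i*67°) = 0.3907 + 0.9205i


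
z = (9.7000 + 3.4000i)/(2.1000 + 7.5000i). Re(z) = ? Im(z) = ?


Multiply by conjugate: (9.7000 + 3.4000i)(2.1000 - 7.5000i) / (2.1^2 + 7.5^2)
Numerator real = 9.7*2.1 + 3.4*7.5 = 45.87
Numerator imag = 3.4*2.1 - 9.7*7.5 = -65.61
Denominator = 60.66
Re(z) = 45.87/60.66 = 0.7562
Im(z) = -65.61/60.66 = -1.0816

Re(z) = 0.7562, Im(z) = -1.0816


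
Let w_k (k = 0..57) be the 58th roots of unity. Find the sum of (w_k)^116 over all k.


The roots are w_k = w^k with w = e^(2*pi*i/58), and (w^k)^116 = (w^116)^k.
So S = 1 + u + u^2 + ... + u^(57) with u = w^116.
116 = 2*58 + 0, so 116 is a multiple of 58 and u = (w^58)^2 = 1.
Every one of the 58 terms equals 1: S = 58

S = 58


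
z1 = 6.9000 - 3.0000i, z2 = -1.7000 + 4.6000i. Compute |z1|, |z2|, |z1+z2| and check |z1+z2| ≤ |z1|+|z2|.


|z1| = sqrt(6.9^2 + (-3)^2) = sqrt(56.61) = 7.5240
|z2| = sqrt((-1.7)^2 + 4.6^2) = sqrt(24.05) = 4.9041
z1+z2 = 5.2000 + 1.6000i
|z1+z2| = sqrt(29.6) = 5.4406
|z1|+|z2| = 7.5240 + 4.9041 = 12.4281

|z1+z2| = 5.4406 ≤ |z1|+|z2| = 12.4281 (verified)


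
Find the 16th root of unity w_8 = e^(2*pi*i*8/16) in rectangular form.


Angle = 360*8/16 = 180°
a = cos(180°) = -1.0000
b = sin(180°) = 0

-1.0000 + 0i


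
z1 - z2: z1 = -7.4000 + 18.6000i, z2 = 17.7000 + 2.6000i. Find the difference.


Real: -7.4 - 17.7 = -25.1
Imag: 18.6 - 2.6 = 16

-25.1000 + 16.0000i


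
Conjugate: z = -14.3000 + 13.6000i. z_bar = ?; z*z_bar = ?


z_bar = -14.3000 - 13.6000i
z*z_bar = (-14.3)^2 + 13.6^2 = 204.49 + 184.96 = 389.45

z_bar = -14.3000 - 13.6000i, z*z_bar = 389.45


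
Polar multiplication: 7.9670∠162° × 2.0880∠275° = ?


r = 7.9670 * 2.0880 = 16.6351
theta = 162° + 275° = 437° = 77° (mod 360)

16.6351 cis(77°)


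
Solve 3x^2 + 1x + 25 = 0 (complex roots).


disc = 1^2 - 4*3*25 = 1 - 300 = -299
sqrt(|disc|) = sqrt(299) = 17.2916
Real part = -1/(2*3) = -0.1667
Imag part = 17.2916/(2*3) = 2.8819

-0.1667 ± 2.8819i


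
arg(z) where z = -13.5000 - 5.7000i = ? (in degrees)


Re = -13.5, Im = -5.7
arg = atan2(-5.7, -13.5) = -157.1094 degrees

arg(z) = -157.1094 degrees


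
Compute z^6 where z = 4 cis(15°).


r^6 = 4^6 = 4096
n*theta = 6*15° = 90° = 90° (mod 360)
a = 4096*cos(90°) = 0
b = 4096*sin(90°) = 4096.0000

4096 cis(90°) = 0 + 4096.0000i


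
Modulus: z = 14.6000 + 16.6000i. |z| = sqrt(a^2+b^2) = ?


|z| = sqrt(14.6^2 + 16.6^2) = sqrt(213.16 + 275.56) = sqrt(488.72) = 22.1070

|z| = 22.1070


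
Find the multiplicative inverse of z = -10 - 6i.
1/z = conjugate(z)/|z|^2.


|z|^2 = 100+36 = 136
1/z = (-10 + 6i)/136

1/z = -0.0735 + 0.0441i


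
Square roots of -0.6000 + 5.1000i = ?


|z| = sqrt(0.36+26.01) = 5.1352
sqrt((|z|+a)/2) = sqrt((5.1352+(-0.6))/2) = sqrt(2.2676) = 1.5059
sqrt((|z|-a)/2) = sqrt((5.1352-(-0.6))/2) = sqrt(2.8676) = 1.6934

±(1.5059 + 1.6934i) i.e. 1.5059 + 1.6934i and -1.5059 - 1.6934i


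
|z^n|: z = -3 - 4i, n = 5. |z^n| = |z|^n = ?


|z| = sqrt(9+16) = sqrt(25) = 5
|z^5| = |z|^5 = 5^5 = 3125

|z^5| = 3125


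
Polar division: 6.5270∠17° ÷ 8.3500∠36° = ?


r = 6.5270 / 8.3500 = 0.7817
theta = 17° - 36° = -19° = 341° (mod 360)

0.7817 cis(341°)


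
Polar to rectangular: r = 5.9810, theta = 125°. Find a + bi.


a = 5.9810*cos(125°) = 5.9810*(-0.57358) = -3.4306
b = 5.9810*sin(125°) = 5.9810*0.81915 = 4.8993

-3.4306 + 4.8993i


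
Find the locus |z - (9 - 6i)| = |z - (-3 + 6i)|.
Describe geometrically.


Equal distances means the locus is the perpendicular bisector of z1 and z2.
Midpoint = ((9+(-3))/2, (-6+6)/2) = (3.0000, 0)

Perpendicular bisector through (3.0000, 0)


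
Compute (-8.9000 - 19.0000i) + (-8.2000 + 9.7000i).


Real: -8.9 - 8.2 = -17.1
Imag: -19 + 9.7 = -9.3

-17.1000 - 9.3000i


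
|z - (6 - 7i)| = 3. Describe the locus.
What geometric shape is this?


|z - z0| = r is a circle with center z0 and radius r.
Center = (6, -7), radius = 3

Circle with center (6, -7) and radius 3


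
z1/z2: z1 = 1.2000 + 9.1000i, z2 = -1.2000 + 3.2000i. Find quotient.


Conjugate of z2 = -1.2000 - 3.2000i
Numerator: (1.2000 + 9.1000i)(-1.2000 - 3.2000i) = 27.6800 - 14.7600i
Denominator: (-1.2)^2 + 3.2^2 = 11.68
Result = (27.6800 - 14.7600i)/11.68

2.3699 - 1.2637i


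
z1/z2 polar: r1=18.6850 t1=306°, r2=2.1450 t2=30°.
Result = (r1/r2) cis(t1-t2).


r = 18.6850 / 2.1450 = 8.7110
theta = 306° - 30° = 276° = 276° (mod 360)

8.7110 cis(276°)


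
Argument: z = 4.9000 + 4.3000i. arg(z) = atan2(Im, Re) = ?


Re = 4.9, Im = 4.3
arg = atan2(4.3, 4.9) = 41.2686 degrees

arg(z) = 41.2686 degrees


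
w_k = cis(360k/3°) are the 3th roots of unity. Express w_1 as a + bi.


Angle = 360*1/3 = 120°
a = cos(120°) = -0.5000
b = sin(120°) = 0.8660

-0.5000 + 0.8660i


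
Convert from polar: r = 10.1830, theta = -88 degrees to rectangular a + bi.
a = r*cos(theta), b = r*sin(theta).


a = 10.1830*cos(-88°) = 10.1830*0.0349 = 0.3554
b = 10.1830*sin(-88°) = 10.1830*(-0.99939) = -10.1768

0.3554 - 10.1768i


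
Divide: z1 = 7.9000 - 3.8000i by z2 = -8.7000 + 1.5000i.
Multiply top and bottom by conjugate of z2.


Conjugate of z2 = -8.7000 - 1.5000i
Numerator: (7.9000 - 3.8000i)(-8.7000 - 1.5000i) = -74.4300 + 21.2100i
Denominator: (-8.7)^2 + 1.5^2 = 77.94
Result = (-74.4300 + 21.2100i)/77.94

-0.9550 + 0.2721i


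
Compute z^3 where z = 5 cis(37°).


r^3 = 5^3 = 125
n*theta = 3*37° = 111° = 111° (mod 360)
a = 125*cos(111°) = -44.7960
b = 125*sin(111°) = 116.6976

125 cis(111°) = -44.7960 + 116.6976i


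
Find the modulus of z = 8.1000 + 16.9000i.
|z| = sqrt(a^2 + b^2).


|z| = sqrt(8.1^2 + 16.9^2) = sqrt(65.61 + 285.61) = sqrt(351.22) = 18.7409

|z| = 18.7409


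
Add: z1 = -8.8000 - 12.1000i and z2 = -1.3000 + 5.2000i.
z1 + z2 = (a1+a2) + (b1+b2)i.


Real: -8.8 - 1.3 = -10.1
Imag: -12.1 + 5.2 = -6.9

-10.1000 - 6.9000i


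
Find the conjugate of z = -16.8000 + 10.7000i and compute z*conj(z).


z_bar = -16.8000 - 10.7000i
z*z_bar = (-16.8)^2 + 10.7^2 = 282.24 + 114.49 = 396.73

z_bar = -16.8000 - 10.7000i, z*z_bar = 396.73


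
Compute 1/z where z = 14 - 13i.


|z|^2 = 196+169 = 365
1/z = (14 + 13i)/365

1/z = 0.0384 + 0.0356i


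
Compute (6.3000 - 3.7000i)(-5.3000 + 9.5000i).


Real = 6.3*(-5.3) - (-3.7)*9.5 = -33.39 - (-35.15) = 1.76
Imag = 6.3*9.5 - (5.3)*(-3.7) = 59.85 + 19.61 = 79.46

1.7600 + 79.4600i


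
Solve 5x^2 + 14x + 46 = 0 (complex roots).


disc = 14^2 - 4*5*46 = 196 - 920 = -724
sqrt(|disc|) = sqrt(724) = 26.9072
Real part = -14/(2*5) = -1.4000
Imag part = 26.9072/(2*5) = 2.6907

-1.4000 ± 2.6907i


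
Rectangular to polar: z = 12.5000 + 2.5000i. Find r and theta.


r = sqrt(156.25+6.25) = sqrt(162.5) = 12.7475
theta = atan2(2.5, 12.5) = 11.3099 degrees

r = 12.7475, theta = 11.3099 degrees


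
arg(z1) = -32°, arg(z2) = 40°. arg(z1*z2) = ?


arg(z1*z2) = -32° + 40° = 8°
Normalized to (-180°, 180°]: 8°

8°


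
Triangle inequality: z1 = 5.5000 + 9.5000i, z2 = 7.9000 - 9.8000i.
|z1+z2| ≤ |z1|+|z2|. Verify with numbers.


|z1| = sqrt(5.5^2 + 9.5^2) = sqrt(120.5) = 10.9772
|z2| = sqrt(7.9^2 + (-9.8)^2) = sqrt(158.45) = 12.5877
z1+z2 = 13.4000 - 0.3000i
|z1+z2| = sqrt(179.65) = 13.4034
|z1|+|z2| = 10.9772 + 12.5877 = 23.5649

|z1+z2| = 13.4034 ≤ |z1|+|z2| = 23.5649 (verified)


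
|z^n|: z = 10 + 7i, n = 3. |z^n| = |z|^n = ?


|z| = sqrt(100+49) = sqrt(149) = 12.2066
|z^3| = |z|^3 = (sqrt(149))^3 = 149*sqrt(149)

|z^3| = 149*sqrt(149) ≈ 1818.7768


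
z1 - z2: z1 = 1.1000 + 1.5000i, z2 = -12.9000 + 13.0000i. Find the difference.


Real: 1.1 + 12.9 = 14
Imag: 1.5 - 13 = -11.5

14.0000 - 11.5000i


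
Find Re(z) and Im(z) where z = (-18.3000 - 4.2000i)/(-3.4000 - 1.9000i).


Multiply by conjugate: (-18.3000 - 4.2000i)(-3.4000 + 1.9000i) / ((-3.4)^2 + (-1.9)^2)
Numerator real = -18.3*(-3.4) - (4.2)*(-1.9) = 70.2
Numerator imag = -4.2*(-3.4) - (-18.3)*(-1.9) = -20.49
Denominator = 15.17
Re(z) = 70.2/15.17 = 4.6276
Im(z) = -20.49/15.17 = -1.3507

Re(z) = 4.6276, Im(z) = -1.3507


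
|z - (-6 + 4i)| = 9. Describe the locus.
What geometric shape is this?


|z - z0| = r is a circle with center z0 and radius r.
Center = (-6, 4), radius = 9

Circle with center (-6, 4) and radius 9


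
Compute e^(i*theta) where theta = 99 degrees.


cos(99°) = -0.1564
sin(99°) = 0.9877

e^(i*99°) = -0.1564 + 0.9877i


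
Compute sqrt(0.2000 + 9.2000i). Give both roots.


|z| = sqrt(0.04+84.64) = 9.2022
sqrt((|z|+a)/2) = sqrt((9.2022+0.2)/2) = sqrt(4.7011) = 2.1682
sqrt((|z|-a)/2) = sqrt((9.2022-0.2)/2) = sqrt(4.5011) = 2.1216

±(2.1682 + 2.1216i) i.e. 2.1682 + 2.1216i and -2.1682 - 2.1216i


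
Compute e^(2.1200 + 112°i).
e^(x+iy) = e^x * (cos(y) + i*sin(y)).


e^2.1200 = 8.3311
cos(112°) = -0.37461
sin(112°) = 0.927184
Real = 8.3311*(-0.37461) = -3.1209
Imag = 8.3311*0.927184 = 7.7245

-3.1209 + 7.7245i


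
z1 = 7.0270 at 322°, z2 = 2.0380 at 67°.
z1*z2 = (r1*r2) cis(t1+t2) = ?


r = 7.0270 * 2.0380 = 14.3210
theta = 322° + 67° = 389° = 29° (mod 360)

14.3210 cis(29°)


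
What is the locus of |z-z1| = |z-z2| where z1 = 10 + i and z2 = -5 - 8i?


Equal distances means the locus is the perpendicular bisector of z1 and z2.
Midpoint = ((10+(-5))/2, (1+(-8))/2) = (2.5000, -3.5000)

Perpendicular bisector through (2.5000, -3.5000)


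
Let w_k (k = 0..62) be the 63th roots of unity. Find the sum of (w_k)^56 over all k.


The roots are w_k = w^k with w = e^(2*pi*i/63), and (w^k)^56 = (w^56)^k.
So S = 1 + u + u^2 + ... + u^(62) with u = w^56.
56 = 0*63 + 56, so 56 is not a multiple of 63: u = w^56 ≠ 1 (w is a primitive 63th root), while u^63 = (w^63)^56 = 1.
Geometric series: S = (1 - u^63)/(1 - u) = (1 - 1)/(1 - u) = 0

S = 0


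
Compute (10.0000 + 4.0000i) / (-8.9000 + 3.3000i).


Conjugate of z2 = -8.9000 - 3.3000i
Numerator: (10.0000 + 4.0000i)(-8.9000 - 3.3000i) = -75.8000 - 68.6000i
Denominator: (-8.9)^2 + 3.3^2 = 90.1
Result = (-75.8000 - 68.6000i)/90.1

-0.8413 - 0.7614i


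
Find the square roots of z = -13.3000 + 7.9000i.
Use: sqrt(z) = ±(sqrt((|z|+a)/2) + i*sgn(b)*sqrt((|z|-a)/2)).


|z| = sqrt(176.89+62.41) = 15.4693
sqrt((|z|+a)/2) = sqrt((15.4693+(-13.3))/2) = sqrt(1.0847) = 1.0415
sqrt((|z|-a)/2) = sqrt((15.4693-(-13.3))/2) = sqrt(14.3847) = 3.7927

±(1.0415 + 3.7927i) i.e. 1.0415 + 3.7927i and -1.0415 - 3.7927i


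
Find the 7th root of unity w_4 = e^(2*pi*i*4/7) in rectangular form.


Angle = 360*4/7 = 205.7143°
a = cos(205.7143°) = -0.9010
b = sin(205.7143°) = -0.4339

-0.9010 - 0.4339i


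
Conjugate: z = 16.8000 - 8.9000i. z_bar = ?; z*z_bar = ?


z_bar = 16.8000 + 8.9000i
z*z_bar = 16.8^2 + (-8.9)^2 = 282.24 + 79.21 = 361.45

z_bar = 16.8000 + 8.9000i, z*z_bar = 361.45


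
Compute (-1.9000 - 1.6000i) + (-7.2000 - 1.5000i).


Real: -1.9 - 7.2 = -9.1
Imag: -1.6 - 1.5 = -3.1

-9.1000 - 3.1000i


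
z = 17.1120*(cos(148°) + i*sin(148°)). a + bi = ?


a = 17.1120*cos(148°) = 17.1120*(-0.84805) = -14.5118
b = 17.1120*sin(148°) = 17.1120*0.52992 = 9.0680

-14.5118 + 9.0680i


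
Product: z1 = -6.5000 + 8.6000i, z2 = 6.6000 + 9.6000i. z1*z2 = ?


Real = -6.5*6.6 - 8.6*9.6 = -42.9 - 82.56 = -125.46
Imag = -6.5*9.6 + 6.6*8.6 = -62.4 + 56.76 = -5.64

-125.4600 - 5.6400i


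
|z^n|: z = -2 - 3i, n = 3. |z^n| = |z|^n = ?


|z| = sqrt(4+9) = sqrt(13) = 3.6056
|z^3| = |z|^3 = (sqrt(13))^3 = 13*sqrt(13)

|z^3| = 13*sqrt(13) ≈ 46.8722


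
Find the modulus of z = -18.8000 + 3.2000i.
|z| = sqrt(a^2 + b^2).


|z| = sqrt((-18.8)^2 + 3.2^2) = sqrt(353.44 + 10.24) = sqrt(363.68) = 19.0704

|z| = 19.0704


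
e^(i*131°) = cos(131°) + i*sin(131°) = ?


cos(131°) = -0.6561
sin(131°) = 0.7547

e^(i*131°) = -0.6561 + 0.7547i


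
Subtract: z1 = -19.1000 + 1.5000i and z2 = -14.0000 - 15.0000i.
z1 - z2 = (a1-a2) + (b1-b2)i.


Real: -19.1 + 14 = -5.1
Imag: 1.5 + 15 = 16.5

-5.1000 + 16.5000i


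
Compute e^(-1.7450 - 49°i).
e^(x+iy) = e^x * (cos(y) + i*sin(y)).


e^-1.7450 = 0.1746
cos(-49°) = 0.6561
sin(-49°) = -0.7547
Real = 0.1746*0.6561 = 0.1146
Imag = 0.1746*(-0.7547) = -0.1318

0.1146 - 0.1318i


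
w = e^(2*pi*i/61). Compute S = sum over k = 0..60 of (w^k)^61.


The roots are w_k = w^k with w = e^(2*pi*i/61), and (w^k)^61 = (w^61)^k.
So S = 1 + u + u^2 + ... + u^(60) with u = w^61.
61 = 1*61 + 0, so 61 is a multiple of 61 and u = (w^61)^1 = 1.
Every one of the 61 terms equals 1: S = 61

S = 61


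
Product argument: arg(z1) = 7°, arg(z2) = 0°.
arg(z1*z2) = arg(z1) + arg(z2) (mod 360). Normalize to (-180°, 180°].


arg(z1*z2) = 7° + 0° = 7°
Normalized to (-180°, 180°]: 7°

7°


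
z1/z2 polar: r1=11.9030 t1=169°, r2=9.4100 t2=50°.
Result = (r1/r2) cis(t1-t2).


r = 11.9030 / 9.4100 = 1.2649
theta = 169° - 50° = 119° = 119° (mod 360)

1.2649 cis(119°)


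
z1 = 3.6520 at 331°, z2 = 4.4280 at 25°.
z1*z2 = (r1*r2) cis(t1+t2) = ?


r = 3.6520 * 4.4280 = 16.1711
theta = 331° + 25° = 356° = 356° (mod 360)

16.1711 cis(356°)


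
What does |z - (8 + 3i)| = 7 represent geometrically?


|z - z0| = r is a circle with center z0 and radius r.
Center = (8, 3), radius = 7

Circle with center (8, 3) and radius 7


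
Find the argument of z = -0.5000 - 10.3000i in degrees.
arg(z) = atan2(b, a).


Re = -0.5, Im = -10.3
arg = atan2(-10.3, -0.5) = -92.7792 degrees

arg(z) = -92.7792 degrees


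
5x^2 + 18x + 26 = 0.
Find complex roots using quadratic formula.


disc = 18^2 - 4*5*26 = 324 - 520 = -196
sqrt(|disc|) = sqrt(196) = 14.0000
Real part = -18/(2*5) = -1.8000
Imag part = 14.0000/(2*5) = 1.4000

-1.8000 ± 1.4000i


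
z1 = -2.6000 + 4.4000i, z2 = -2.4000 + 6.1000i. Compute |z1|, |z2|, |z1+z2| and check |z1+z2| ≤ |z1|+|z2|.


|z1| = sqrt((-2.6)^2 + 4.4^2) = sqrt(26.12) = 5.1108
|z2| = sqrt((-2.4)^2 + 6.1^2) = sqrt(42.97) = 6.5552
z1+z2 = -5.0000 + 10.5000i
|z1+z2| = sqrt(135.25) = 11.6297
|z1|+|z2| = 5.1108 + 6.5552 = 11.6660

|z1+z2| = 11.6297 ≤ |z1|+|z2| = 11.6660 (verified)


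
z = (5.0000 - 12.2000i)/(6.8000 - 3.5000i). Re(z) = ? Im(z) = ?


Multiply by conjugate: (5.0000 - 12.2000i)(6.8000 + 3.5000i) / (6.8^2 + (-3.5)^2)
Numerator real = 5*6.8 - (12.2)*(-3.5) = 76.7
Numerator imag = -12.2*6.8 - 5*(-3.5) = -65.46
Denominator = 58.49
Re(z) = 76.7/58.49 = 1.3113
Im(z) = -65.46/58.49 = -1.1192

Re(z) = 1.3113, Im(z) = -1.1192


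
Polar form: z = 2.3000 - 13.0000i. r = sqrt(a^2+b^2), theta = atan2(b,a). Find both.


r = sqrt(5.29+169) = sqrt(174.29) = 13.2019
theta = atan2(-13, 2.3) = -79.9669 degrees

r = 13.2019, theta = -79.9669 degrees


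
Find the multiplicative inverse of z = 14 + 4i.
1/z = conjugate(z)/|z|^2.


|z|^2 = 196+16 = 212
1/z = (14 - 4i)/212

1/z = 0.0660 - 0.0189i


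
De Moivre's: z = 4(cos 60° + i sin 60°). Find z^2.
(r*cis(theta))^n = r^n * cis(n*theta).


r^2 = 4^2 = 16
n*theta = 2*60° = 120° = 120° (mod 360)
a = 16*cos(120°) = -8.0000
b = 16*sin(120°) = 13.8564

16 cis(120°) = -8.0000 + 13.8564i


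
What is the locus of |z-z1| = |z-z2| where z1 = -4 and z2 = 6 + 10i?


Equal distances means the locus is the perpendicular bisector of z1 and z2.
Midpoint = ((-4+6)/2, (0+10)/2) = (1.0000, 5.0000)

Perpendicular bisector through (1.0000, 5.0000)


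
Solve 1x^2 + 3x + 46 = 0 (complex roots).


disc = 3^2 - 4*1*46 = 9 - 184 = -175
sqrt(|disc|) = sqrt(175) = 13.2288
Real part = -3/(2*1) = -1.5000
Imag part = 13.2288/(2*1) = 6.6144

-1.5000 ± 6.6144i


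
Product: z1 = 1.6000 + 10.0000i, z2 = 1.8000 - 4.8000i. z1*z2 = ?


Real = 1.6*1.8 - 10*(-4.8) = 2.88 - (-48) = 50.88
Imag = 1.6*(-4.8) + 1.8*10 = -7.68 + 18 = 10.32

50.8800 + 10.3200i


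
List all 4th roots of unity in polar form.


The 4th roots of unity are cis(360k/4°) for k=0..3
Angle step = 360/4 = 90°
Primitive root: cis(90°)
Primitive root = 0 + 1.0000i

4 roots at angles: 0°, 90°, 180°, 270°


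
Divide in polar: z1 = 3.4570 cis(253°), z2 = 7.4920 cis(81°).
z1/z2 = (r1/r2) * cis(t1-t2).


r = 3.4570 / 7.4920 = 0.4614
theta = 253° - 81° = 172° = 172° (mod 360)

0.4614 cis(172°)


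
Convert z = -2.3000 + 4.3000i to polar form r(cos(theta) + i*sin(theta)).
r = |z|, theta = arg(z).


r = sqrt(5.29+18.49) = sqrt(23.78) = 4.8765
theta = atan2(4.3, -2.3) = 118.1416 degrees

r = 4.8765, theta = 118.1416 degrees


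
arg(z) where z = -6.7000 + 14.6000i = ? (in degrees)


Re = -6.7, Im = 14.6
arg = atan2(14.6, -6.7) = 114.6506 degrees

arg(z) = 114.6506 degrees


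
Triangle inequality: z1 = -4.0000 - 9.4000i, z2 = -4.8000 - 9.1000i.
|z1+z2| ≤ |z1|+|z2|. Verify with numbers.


|z1| = sqrt((-4)^2 + (-9.4)^2) = sqrt(104.36) = 10.2157
|z2| = sqrt((-4.8)^2 + (-9.1)^2) = sqrt(105.85) = 10.2883
z1+z2 = -8.8000 - 18.5000i
|z1+z2| = sqrt(419.69) = 20.4863
|z1|+|z2| = 10.2157 + 10.2883 = 20.5040

|z1+z2| = 20.4863 ≤ |z1|+|z2| = 20.5040 (verified)
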